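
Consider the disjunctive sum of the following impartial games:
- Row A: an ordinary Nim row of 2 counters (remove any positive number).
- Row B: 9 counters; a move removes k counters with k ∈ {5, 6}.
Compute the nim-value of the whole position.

3

Row A is a plain Nim row of size 2, so its Grundy value is 2.
Build the Grundy sequence for row B with g(k) = mex{g(k−s) : s ∈ {5, 6}, s ≤ k}:
k:     0  1  2  3  4  5  6  7  8  9
g(k):  0  0  0  0  0  1  1  1  1  1
So g(9) = 1.
By the Sprague-Grundy theorem, the Grundy value of a sum of independent games is the XOR of the component values.
Combined value = 2 XOR 1 = 3.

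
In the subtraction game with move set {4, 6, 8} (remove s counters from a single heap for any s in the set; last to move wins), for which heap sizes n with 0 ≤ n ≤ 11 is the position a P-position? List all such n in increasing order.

0, 1, 2, 3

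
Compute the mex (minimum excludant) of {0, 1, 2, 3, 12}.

4

The values 0, 1, 2, 3 are all present; 4 is the first non-negative integer missing from the set.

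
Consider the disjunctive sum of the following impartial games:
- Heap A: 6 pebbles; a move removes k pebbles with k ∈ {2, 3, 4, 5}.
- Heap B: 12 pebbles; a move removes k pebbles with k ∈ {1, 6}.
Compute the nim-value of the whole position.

Build the Grundy sequence for heap A with g(k) = mex{g(k−s) : s ∈ {2, 3, 4, 5}, s ≤ k}:
k:     0  1  2  3  4  5  6
g(k):  0  0  1  1  2  2  3
So g(6) = 3.
Build the Grundy sequence for heap B with g(k) = mex{g(k−s) : s ∈ {1, 6}, s ≤ k}:
g(0) = mex{} = 0
g(1) = mex{0} = 1
g(2) = mex{1} = 0
g(3) = mex{0} = 1
g(4) = mex{1} = 0
g(5) = mex{0} = 1
g(6) = mex{0,1} = 2
g(7) = mex{1,2} = 0
g(8) = mex{0} = 1
g(9) = mex{1} = 0
g(10) = mex{0} = 1
g(11) = mex{1} = 0
g(12) = mex{0,2} = 1
So g(12) = 1.
By the Sprague-Grundy theorem, the Grundy value of a sum of independent games is the XOR of the component values.
Combined value = 3 XOR 1 = 2.

2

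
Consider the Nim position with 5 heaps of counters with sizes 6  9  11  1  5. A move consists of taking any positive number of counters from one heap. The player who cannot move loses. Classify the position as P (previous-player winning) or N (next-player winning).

P-position

In binary:
  0110  (6)
  1001  (9)
  1011  (11)
  0001  (1)
  0101  (5)
  ----
  0000  (0)
The nim-sum is 0, so this is a P-position: the player to move is in a losing position under optimal play.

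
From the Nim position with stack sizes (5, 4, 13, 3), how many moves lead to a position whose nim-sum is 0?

1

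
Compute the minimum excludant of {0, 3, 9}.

1

0 is in the set but 1 is not, so the mex is 1.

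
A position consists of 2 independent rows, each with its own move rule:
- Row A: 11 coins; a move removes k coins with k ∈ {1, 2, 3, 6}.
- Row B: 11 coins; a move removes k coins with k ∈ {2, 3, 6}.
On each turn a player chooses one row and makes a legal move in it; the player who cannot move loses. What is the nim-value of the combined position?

Build the Grundy sequence for row A with g(k) = mex{g(k−s) : s ∈ {1, 2, 3, 6}, s ≤ k}:
k:     0  1  2  3  4  5  6  7  8  9 10 11
g(k):  0  1  2  3  0  1  2  3  0  1  2  3
So g(11) = 3.
Grundy values for row B (subtraction set {2, 3, 6}):
g(0) = mex{} = 0
g(1) = mex{} = 0
g(2) = mex{0} = 1
g(3) = mex{0} = 1
g(4) = mex{0,1} = 2
g(5) = mex{1} = 0
g(6) = mex{0,1,2} = 3
g(7) = mex{0,2} = 1
g(8) = mex{0,1,3} = 2
g(9) = mex{1,3} = 0
g(10) = mex{1,2} = 0
g(11) = mex{0,2} = 1
So g(11) = 1.
The value of a disjunctive sum is the nim-sum of the parts.
Combined value = 3 ⊕ 1 = 2.

2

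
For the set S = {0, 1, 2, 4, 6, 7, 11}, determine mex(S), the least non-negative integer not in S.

The values 0, 1, 2 are all present; 3 is the first non-negative integer missing from the set.

3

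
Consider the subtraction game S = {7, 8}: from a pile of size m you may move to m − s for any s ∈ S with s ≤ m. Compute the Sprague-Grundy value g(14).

Build the Grundy sequence with g(k) = mex{g(k−s) : s ∈ {7, 8}, s ≤ k}:
g(0) = mex{} = 0
g(1) = mex{} = 0
g(2) = mex{} = 0
g(3) = mex{} = 0
g(4) = mex{} = 0
g(5) = mex{} = 0
g(6) = mex{} = 0
g(7) = mex{0} = 1
g(8) = mex{0} = 1
g(9) = mex{0} = 1
g(10) = mex{0} = 1
g(11) = mex{0} = 1
g(12) = mex{0} = 1
g(13) = mex{0} = 1
g(14) = mex{0,1} = 2
So g(14) = 2.

2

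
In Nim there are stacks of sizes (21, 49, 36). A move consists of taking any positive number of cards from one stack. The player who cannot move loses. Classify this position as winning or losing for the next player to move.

Losing position

Compute the nim-sum pairwise:
21 ⊕ 49 = 36
36 ⊕ 36 = 0
The nim-sum is 0, so this is a P-position: the player to move is in a losing position under optimal play.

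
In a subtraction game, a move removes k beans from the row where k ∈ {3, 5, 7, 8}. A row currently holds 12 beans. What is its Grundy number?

0

Grundy values for subtraction set {3, 5, 7, 8}:
g(0) = mex{} = 0
g(1) = mex{} = 0
g(2) = mex{} = 0
g(3) = mex{0} = 1
g(4) = mex{0} = 1
g(5) = mex{0} = 1
g(6) = mex{0,1} = 2
g(7) = mex{0,1} = 2
g(8) = mex{0,1} = 2
g(9) = mex{0,1,2} = 3
g(10) = mex{0,1,2} = 3
g(11) = mex{1,2} = 0
g(12) = mex{1,2,3} = 0
So g(12) = 0.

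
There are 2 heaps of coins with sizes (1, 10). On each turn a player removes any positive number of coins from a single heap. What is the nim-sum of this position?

11

Nim-sum: 1 XOR 10 = 11.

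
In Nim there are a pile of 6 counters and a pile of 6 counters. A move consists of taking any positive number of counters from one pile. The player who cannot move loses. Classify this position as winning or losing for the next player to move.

Compute the nim-sum pairwise:
6 ^ 6 = 0
The nim-sum is 0, so this is a P-position: the player to move is in a losing position under optimal play.

Losing position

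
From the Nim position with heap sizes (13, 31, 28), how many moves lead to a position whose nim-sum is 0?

Nim-sum: 13 XOR 31 XOR 28 = 14.
The overall nim-sum is X = 14. A heap of size p has a winning move iff p XOR X < p (reduce it to p XOR X).
  13: 13 XOR 14 = 3 < 13 — winning move (to 3).
  31: 31 XOR 14 = 17 < 31 — winning move (to 17).
  28: 28 XOR 14 = 18 < 28 — winning move (to 18).
That gives 3 winning moves.

3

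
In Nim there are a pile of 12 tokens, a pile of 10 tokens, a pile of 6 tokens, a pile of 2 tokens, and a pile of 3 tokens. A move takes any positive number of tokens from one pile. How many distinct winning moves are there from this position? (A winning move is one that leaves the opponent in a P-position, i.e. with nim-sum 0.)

1

In binary:
  1100  (12)
  1010  (10)
  0110  (6)
  0010  (2)
  0011  (3)
  ----
  0001  (1)
The overall nim-sum is X = 1. A pile of size p has a winning move iff p XOR X < p (reduce it to p XOR X).
  12: 12 XOR 1 = 13 ≥ 12 — no move.
  10: 10 XOR 1 = 11 ≥ 10 — no move.
  6: 6 XOR 1 = 7 ≥ 6 — no move.
  2: 2 XOR 1 = 3 ≥ 2 — no move.
  3: 3 XOR 1 = 2 < 3 — winning move (to 2).
That gives 1 winning move.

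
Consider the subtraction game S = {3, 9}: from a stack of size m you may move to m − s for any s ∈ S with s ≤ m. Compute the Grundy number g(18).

0

Compute g(0), g(1), … for moves {3, 9}:
k:     0  1  2  3  4  5  6  7  8  9 10 11 12 13 14 15 16 17 18
g(k):  0  0  0  1  1  1  0  0  0  1  1  1  0  0  0  1  1  1  0
So g(18) = 0.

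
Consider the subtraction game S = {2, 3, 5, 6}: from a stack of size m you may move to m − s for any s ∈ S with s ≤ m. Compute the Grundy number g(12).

2

Grundy values for subtraction set {2, 3, 5, 6}:
k:     0  1  2  3  4  5  6  7  8  9 10 11 12
g(k):  0  0  1  1  2  2  3  3  0  0  1  1  2
So g(12) = 2.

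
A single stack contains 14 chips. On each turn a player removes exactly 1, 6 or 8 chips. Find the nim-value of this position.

0

Grundy values for subtraction set {1, 6, 8}:
g(0) = mex{} = 0
g(1) = mex{0} = 1
g(2) = mex{1} = 0
g(3) = mex{0} = 1
g(4) = mex{1} = 0
g(5) = mex{0} = 1
g(6) = mex{0,1} = 2
g(7) = mex{1,2} = 0
g(8) = mex{0} = 1
g(9) = mex{1} = 0
g(10) = mex{0} = 1
g(11) = mex{1} = 0
g(12) = mex{0,2} = 1
g(13) = mex{0,1} = 2
g(14) = mex{1,2} = 0
So g(14) = 0.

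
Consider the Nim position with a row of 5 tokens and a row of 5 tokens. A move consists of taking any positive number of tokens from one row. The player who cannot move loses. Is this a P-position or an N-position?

P-position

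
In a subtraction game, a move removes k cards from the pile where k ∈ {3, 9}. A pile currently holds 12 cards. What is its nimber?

Compute g(0), g(1), … for moves {3, 9}:
k:     0  1  2  3  4  5  6  7  8  9 10 11 12
g(k):  0  0  0  1  1  1  0  0  0  1  1  1  0
So g(12) = 0.

0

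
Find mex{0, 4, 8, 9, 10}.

0 is in the set but 1 is not, so the mex is 1.

1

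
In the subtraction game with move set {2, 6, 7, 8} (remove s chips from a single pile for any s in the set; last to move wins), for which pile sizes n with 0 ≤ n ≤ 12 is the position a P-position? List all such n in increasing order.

0, 1, 4, 5

Compute g(0), g(1), … for moves {2, 6, 7, 8}:
k:     0  1  2  3  4  5  6  7  8  9 10 11 12
g(k):  0  0  1  1  0  0  1  1  2  2  3  3  2
The P-positions (g = 0) in 0..12 are 0, 1, 4, 5.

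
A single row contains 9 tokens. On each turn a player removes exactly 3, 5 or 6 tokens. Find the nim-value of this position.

0

Build the Grundy sequence with g(k) = mex{g(k−s) : s ∈ {3, 5, 6}, s ≤ k}:
g(0) = mex{} = 0
g(1) = mex{} = 0
g(2) = mex{} = 0
g(3) = mex{0} = 1
g(4) = mex{0} = 1
g(5) = mex{0} = 1
g(6) = mex{0,1} = 2
g(7) = mex{0,1} = 2
g(8) = mex{0,1} = 2
g(9) = mex{1,2} = 0
So g(9) = 0.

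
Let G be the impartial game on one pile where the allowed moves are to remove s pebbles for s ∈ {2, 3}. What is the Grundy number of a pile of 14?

2

Compute g(0), g(1), … for moves {2, 3}:
g(0) = mex{} = 0
g(1) = mex{} = 0
g(2) = mex{0} = 1
g(3) = mex{0} = 1
g(4) = mex{0,1} = 2
g(5) = mex{1} = 0
g(6) = mex{1,2} = 0
g(7) = mex{0,2} = 1
g(8) = mex{0} = 1
g(9) = mex{0,1} = 2
g(10) = mex{1} = 0
g(11) = mex{1,2} = 0
g(12) = mex{0,2} = 1
g(13) = mex{0} = 1
g(14) = mex{0,1} = 2
So g(14) = 2.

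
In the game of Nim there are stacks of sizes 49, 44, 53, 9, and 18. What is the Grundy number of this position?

Nim-sum: 49 XOR 44 XOR 53 XOR 9 XOR 18 = 51.

51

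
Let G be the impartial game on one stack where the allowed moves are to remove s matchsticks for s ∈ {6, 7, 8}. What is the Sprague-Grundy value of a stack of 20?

1

Build the Grundy sequence with g(k) = mex{g(k−s) : s ∈ {6, 7, 8}, s ≤ k}:
k:     0  1  2  3  4  5  6  7  8  9 10 11 12 13 14 15 16 17 18 19 20
g(k):  0  0  0  0  0  0  1  1  1  1  1  1  2  2  0  0  0  0  0  0  1
So g(20) = 1.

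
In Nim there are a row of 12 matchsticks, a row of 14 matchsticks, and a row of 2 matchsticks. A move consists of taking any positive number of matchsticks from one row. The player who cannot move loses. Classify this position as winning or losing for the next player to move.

Nim-sum: 12 ^ 14 ^ 2 = 0.
The nim-sum is 0, so this is a P-position: the player to move is in a losing position under optimal play.

Losing position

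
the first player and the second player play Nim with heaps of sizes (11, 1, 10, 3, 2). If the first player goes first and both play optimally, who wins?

the first player wins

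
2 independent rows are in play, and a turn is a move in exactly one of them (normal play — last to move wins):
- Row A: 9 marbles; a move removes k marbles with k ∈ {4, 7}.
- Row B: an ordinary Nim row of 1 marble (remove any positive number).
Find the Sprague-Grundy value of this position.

3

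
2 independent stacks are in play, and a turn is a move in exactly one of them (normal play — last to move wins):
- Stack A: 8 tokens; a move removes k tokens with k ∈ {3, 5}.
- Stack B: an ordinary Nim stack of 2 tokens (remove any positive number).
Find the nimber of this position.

2

For stack A, compute g(0), g(1), … with moves {3, 5}:
g(0) = mex{} = 0
g(1) = mex{} = 0
g(2) = mex{} = 0
g(3) = mex{0} = 1
g(4) = mex{0} = 1
g(5) = mex{0} = 1
g(6) = mex{0,1} = 2
g(7) = mex{0,1} = 2
g(8) = mex{1} = 0
So g(8) = 0.
Stack B is a plain Nim stack of size 2, so its Grundy value is 2.
The value of a disjunctive sum is the nim-sum of the parts.
Combined value = 0 XOR 2 = 2.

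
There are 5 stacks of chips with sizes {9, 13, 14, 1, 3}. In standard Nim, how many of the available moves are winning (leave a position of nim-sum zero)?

3

Bitwise XOR of the heap sizes:
  1001  (9)
  1101  (13)
  1110  (14)
  0001  (1)
  0011  (3)
  ----
  1000  (8)
The overall nim-sum is X = 8. A stack of size p has a winning move iff p XOR X < p (reduce it to p XOR X).
  9: 9 XOR 8 = 1 < 9 — winning move (to 1).
  13: 13 XOR 8 = 5 < 13 — winning move (to 5).
  14: 14 XOR 8 = 6 < 14 — winning move (to 6).
  1: 1 XOR 8 = 9 ≥ 1 — no move.
  3: 3 XOR 8 = 11 ≥ 3 — no move.
That gives 3 winning moves.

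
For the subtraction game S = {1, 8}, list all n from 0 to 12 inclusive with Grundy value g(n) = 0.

Grundy values for subtraction set {1, 8}:
g(0) = mex{} = 0
g(1) = mex{0} = 1
g(2) = mex{1} = 0
g(3) = mex{0} = 1
g(4) = mex{1} = 0
g(5) = mex{0} = 1
g(6) = mex{1} = 0
g(7) = mex{0} = 1
g(8) = mex{0,1} = 2
g(9) = mex{1,2} = 0
g(10) = mex{0} = 1
g(11) = mex{1} = 0
g(12) = mex{0} = 1
The P-positions (g = 0) in 0..12 are 0, 2, 4, 6, 9, 11.

0, 2, 4, 6, 9, 11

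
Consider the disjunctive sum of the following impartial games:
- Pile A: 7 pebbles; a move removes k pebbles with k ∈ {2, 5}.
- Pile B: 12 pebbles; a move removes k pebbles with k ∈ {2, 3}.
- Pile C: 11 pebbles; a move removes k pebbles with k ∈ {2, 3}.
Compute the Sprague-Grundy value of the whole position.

1

Grundy values for pile A (subtraction set {2, 5}):
k:     0  1  2  3  4  5  6  7
g(k):  0  0  1  1  0  2  1  0
So g(7) = 0.
For pile B, compute g(0), g(1), … with moves {2, 3}:
g(0) = mex{} = 0
g(1) = mex{} = 0
g(2) = mex{0} = 1
g(3) = mex{0} = 1
g(4) = mex{0,1} = 2
g(5) = mex{1} = 0
g(6) = mex{1,2} = 0
g(7) = mex{0,2} = 1
g(8) = mex{0} = 1
g(9) = mex{0,1} = 2
g(10) = mex{1} = 0
g(11) = mex{1,2} = 0
g(12) = mex{0,2} = 1
So g(12) = 1.
Grundy values for pile C (subtraction set {2, 3}):
k:     0  1  2  3  4  5  6  7  8  9 10 11
g(k):  0  0  1  1  2  0  0  1  1  2  0  0
So g(11) = 0.
By the Sprague-Grundy theorem, the Grundy value of a sum of independent games is the XOR of the component values.
Combined value = 0 XOR 1 XOR 0 = 1.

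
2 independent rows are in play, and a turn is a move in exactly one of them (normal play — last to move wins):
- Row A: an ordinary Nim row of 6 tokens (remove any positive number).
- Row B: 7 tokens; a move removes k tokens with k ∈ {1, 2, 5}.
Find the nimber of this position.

Row A is a plain Nim row of size 6, so its Grundy value is 6.
For row B, compute g(0), g(1), … with moves {1, 2, 5}:
g(0) = mex{} = 0
g(1) = mex{0} = 1
g(2) = mex{0,1} = 2
g(3) = mex{1,2} = 0
g(4) = mex{0,2} = 1
g(5) = mex{0,1} = 2
g(6) = mex{1,2} = 0
g(7) = mex{0,2} = 1
So g(7) = 1.
The value of a disjunctive sum is the nim-sum of the parts.
Combined value = 6 ⊕ 1 = 7.

7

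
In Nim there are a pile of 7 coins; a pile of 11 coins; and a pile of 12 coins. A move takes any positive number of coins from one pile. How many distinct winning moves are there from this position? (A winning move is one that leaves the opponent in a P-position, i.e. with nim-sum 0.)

Write each in binary and XOR column by column:
  0111  (7)
  1011  (11)
  1100  (12)
  ----
  0000  (0)
The nim-sum is already 0, so every move leaves a nonzero nim-sum — there are no winning moves.

0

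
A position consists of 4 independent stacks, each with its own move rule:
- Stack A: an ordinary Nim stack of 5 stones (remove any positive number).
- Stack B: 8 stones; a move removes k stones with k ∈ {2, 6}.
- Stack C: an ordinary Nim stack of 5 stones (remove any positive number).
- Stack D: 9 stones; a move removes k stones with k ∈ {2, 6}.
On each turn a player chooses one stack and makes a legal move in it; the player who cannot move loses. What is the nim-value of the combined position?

0

Stack A is a plain Nim stack of size 5, so its Grundy value is 5.
For stack B, compute g(0), g(1), … with moves {2, 6}:
g(0) = mex{} = 0
g(1) = mex{} = 0
g(2) = mex{0} = 1
g(3) = mex{0} = 1
g(4) = mex{1} = 0
g(5) = mex{1} = 0
g(6) = mex{0} = 1
g(7) = mex{0} = 1
g(8) = mex{1} = 0
So g(8) = 0.
Stack C is a plain Nim stack of size 5, so its Grundy value is 5.
For stack D, compute g(0), g(1), … with moves {2, 6}:
g(0) = mex{} = 0
g(1) = mex{} = 0
g(2) = mex{0} = 1
g(3) = mex{0} = 1
g(4) = mex{1} = 0
g(5) = mex{1} = 0
g(6) = mex{0} = 1
g(7) = mex{0} = 1
g(8) = mex{1} = 0
g(9) = mex{1} = 0
So g(9) = 0.
The value of a disjunctive sum is the nim-sum of the parts.
Combined value = 5 XOR 0 XOR 5 XOR 0 = 0.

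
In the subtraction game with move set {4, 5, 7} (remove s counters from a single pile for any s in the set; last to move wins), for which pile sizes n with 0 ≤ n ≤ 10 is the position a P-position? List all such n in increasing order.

0, 1, 2, 3

Compute g(0), g(1), … for moves {4, 5, 7}:
k:     0  1  2  3  4  5  6  7  8  9 10
g(k):  0  0  0  0  1  1  1  1  2  2  2
The P-positions (g = 0) in 0..10 are 0, 1, 2, 3.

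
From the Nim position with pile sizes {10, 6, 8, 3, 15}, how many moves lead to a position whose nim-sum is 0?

Bitwise XOR of the heap sizes:
  1010  (10)
  0110  (6)
  1000  (8)
  0011  (3)
  1111  (15)
  ----
  1000  (8)
The overall nim-sum is X = 8. A pile of size p has a winning move iff p XOR X < p (reduce it to p XOR X).
  10: 10 XOR 8 = 2 < 10 — winning move (to 2).
  6: 6 XOR 8 = 14 ≥ 6 — no move.
  8: 8 XOR 8 = 0 < 8 — winning move (to 0).
  3: 3 XOR 8 = 11 ≥ 3 — no move.
  15: 15 XOR 8 = 7 < 15 — winning move (to 7).
That gives 3 winning moves.

3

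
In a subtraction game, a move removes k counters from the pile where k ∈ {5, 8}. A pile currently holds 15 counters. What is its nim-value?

0

Grundy values for subtraction set {5, 8}:
k:     0  1  2  3  4  5  6  7  8  9 10 11 12 13 14 15
g(k):  0  0  0  0  0  1  1  1  1  1  2  2  2  0  0  0
So g(15) = 0.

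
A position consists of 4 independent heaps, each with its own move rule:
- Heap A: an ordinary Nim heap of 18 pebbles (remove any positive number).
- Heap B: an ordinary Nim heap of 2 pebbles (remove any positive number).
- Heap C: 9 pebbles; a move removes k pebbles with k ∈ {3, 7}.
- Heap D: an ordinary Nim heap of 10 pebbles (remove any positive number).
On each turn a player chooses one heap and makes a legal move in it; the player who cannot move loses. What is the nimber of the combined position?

27

Heap A is a plain Nim heap of size 18, so its Grundy value is 18.
Heap B is a plain Nim heap of size 2, so its Grundy value is 2.
Grundy values for heap C (subtraction set {3, 7}):
g(0) = mex{} = 0
g(1) = mex{} = 0
g(2) = mex{} = 0
g(3) = mex{0} = 1
g(4) = mex{0} = 1
g(5) = mex{0} = 1
g(6) = mex{1} = 0
g(7) = mex{0,1} = 2
g(8) = mex{0,1} = 2
g(9) = mex{0} = 1
So g(9) = 1.
Heap D is a plain Nim heap of size 10, so its Grundy value is 10.
The value of a disjunctive sum is the nim-sum of the parts.
Combined value = 18 ⊕ 2 ⊕ 1 ⊕ 10 = 27.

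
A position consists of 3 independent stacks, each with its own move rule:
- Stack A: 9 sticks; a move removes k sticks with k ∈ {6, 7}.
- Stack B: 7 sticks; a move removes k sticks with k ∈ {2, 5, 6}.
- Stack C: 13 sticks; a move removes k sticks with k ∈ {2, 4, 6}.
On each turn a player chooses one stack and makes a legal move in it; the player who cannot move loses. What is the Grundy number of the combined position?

0

For stack A, compute g(0), g(1), … with moves {6, 7}:
g(0) = mex{} = 0
g(1) = mex{} = 0
g(2) = mex{} = 0
g(3) = mex{} = 0
g(4) = mex{} = 0
g(5) = mex{} = 0
g(6) = mex{0} = 1
g(7) = mex{0} = 1
g(8) = mex{0} = 1
g(9) = mex{0} = 1
So g(9) = 1.
Build the Grundy sequence for stack B with g(k) = mex{g(k−s) : s ∈ {2, 5, 6}, s ≤ k}:
k:     0  1  2  3  4  5  6  7
g(k):  0  0  1  1  0  2  1  3
So g(7) = 3.
Build the Grundy sequence for stack C with g(k) = mex{g(k−s) : s ∈ {2, 4, 6}, s ≤ k}:
k:     0  1  2  3  4  5  6  7  8  9 10 11 12 13
g(k):  0  0  1  1  2  2  3  3  0  0  1  1  2  2
So g(13) = 2.
By the Sprague-Grundy theorem, the Grundy value of a sum of independent games is the XOR of the component values.
Combined value = 1 ⊕ 3 ⊕ 2 = 0.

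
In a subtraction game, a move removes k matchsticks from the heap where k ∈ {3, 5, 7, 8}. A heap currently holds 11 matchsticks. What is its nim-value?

0

Build the Grundy sequence with g(k) = mex{g(k−s) : s ∈ {3, 5, 7, 8}, s ≤ k}:
g(0) = mex{} = 0
g(1) = mex{} = 0
g(2) = mex{} = 0
g(3) = mex{0} = 1
g(4) = mex{0} = 1
g(5) = mex{0} = 1
g(6) = mex{0,1} = 2
g(7) = mex{0,1} = 2
g(8) = mex{0,1} = 2
g(9) = mex{0,1,2} = 3
g(10) = mex{0,1,2} = 3
g(11) = mex{1,2} = 0
So g(11) = 0.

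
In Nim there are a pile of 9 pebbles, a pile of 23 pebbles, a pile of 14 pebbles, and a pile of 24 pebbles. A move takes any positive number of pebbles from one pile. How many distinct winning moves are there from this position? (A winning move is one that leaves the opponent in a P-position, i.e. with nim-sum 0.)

3

Compute the nim-sum pairwise:
9 XOR 23 = 30
30 XOR 14 = 16
16 XOR 24 = 8
The overall nim-sum is X = 8. A pile of size p has a winning move iff p XOR X < p (reduce it to p XOR X).
  9: 9 XOR 8 = 1 < 9 — winning move (to 1).
  23: 23 XOR 8 = 31 ≥ 23 — no move.
  14: 14 XOR 8 = 6 < 14 — winning move (to 6).
  24: 24 XOR 8 = 16 < 24 — winning move (to 16).
That gives 3 winning moves.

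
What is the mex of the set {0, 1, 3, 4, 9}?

2

The values 0, 1 are all present; 2 is the first non-negative integer missing from the set.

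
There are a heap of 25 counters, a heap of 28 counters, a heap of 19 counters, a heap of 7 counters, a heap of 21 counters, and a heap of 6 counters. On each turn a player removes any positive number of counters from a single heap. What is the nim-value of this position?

2

Nim-sum: 25 ⊕ 28 ⊕ 19 ⊕ 7 ⊕ 21 ⊕ 6 = 2.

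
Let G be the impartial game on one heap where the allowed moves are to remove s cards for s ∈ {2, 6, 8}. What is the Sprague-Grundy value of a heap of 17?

1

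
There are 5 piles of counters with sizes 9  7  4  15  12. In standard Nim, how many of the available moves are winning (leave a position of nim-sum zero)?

Compute the nim-sum pairwise:
9 XOR 7 = 14
14 XOR 4 = 10
10 XOR 15 = 5
5 XOR 12 = 9
The overall nim-sum is X = 9. A pile of size p has a winning move iff p XOR X < p (reduce it to p XOR X).
  9: 9 XOR 9 = 0 < 9 — winning move (to 0).
  7: 7 XOR 9 = 14 ≥ 7 — no move.
  4: 4 XOR 9 = 13 ≥ 4 — no move.
  15: 15 XOR 9 = 6 < 15 — winning move (to 6).
  12: 12 XOR 9 = 5 < 12 — winning move (to 5).
That gives 3 winning moves.

3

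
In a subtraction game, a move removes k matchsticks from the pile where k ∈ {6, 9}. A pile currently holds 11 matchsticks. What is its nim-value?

1

Compute g(0), g(1), … for moves {6, 9}:
k:     0  1  2  3  4  5  6  7  8  9 10 11
g(k):  0  0  0  0  0  0  1  1  1  1  1  1
So g(11) = 1.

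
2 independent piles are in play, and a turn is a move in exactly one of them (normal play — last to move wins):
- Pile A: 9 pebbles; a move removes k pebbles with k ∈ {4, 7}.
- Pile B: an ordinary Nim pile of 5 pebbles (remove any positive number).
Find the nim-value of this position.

7

Grundy values for pile A (subtraction set {4, 7}):
g(0) = mex{} = 0
g(1) = mex{} = 0
g(2) = mex{} = 0
g(3) = mex{} = 0
g(4) = mex{0} = 1
g(5) = mex{0} = 1
g(6) = mex{0} = 1
g(7) = mex{0} = 1
g(8) = mex{0,1} = 2
g(9) = mex{0,1} = 2
So g(9) = 2.
Pile B is a plain Nim pile of size 5, so its Grundy value is 5.
The value of a disjunctive sum is the nim-sum of the parts.
Combined value = 2 XOR 5 = 7.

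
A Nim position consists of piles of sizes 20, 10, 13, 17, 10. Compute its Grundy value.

8

Compute the nim-sum pairwise:
20 ⊕ 10 = 30
30 ⊕ 13 = 19
19 ⊕ 17 = 2
2 ⊕ 10 = 8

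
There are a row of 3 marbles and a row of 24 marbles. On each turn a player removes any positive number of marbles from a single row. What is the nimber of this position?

27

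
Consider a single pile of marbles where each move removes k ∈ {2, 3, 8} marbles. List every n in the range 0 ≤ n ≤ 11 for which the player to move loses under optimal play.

0, 1, 5, 6, 10, 11

Grundy values for subtraction set {2, 3, 8}:
k:     0  1  2  3  4  5  6  7  8  9 10 11
g(k):  0  0  1  1  2  0  0  1  1  2  0  0
The P-positions (g = 0) in 0..11 are 0, 1, 5, 6, 10, 11.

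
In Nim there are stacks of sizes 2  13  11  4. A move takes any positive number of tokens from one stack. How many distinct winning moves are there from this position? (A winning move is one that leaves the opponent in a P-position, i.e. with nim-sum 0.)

0

Compute the nim-sum pairwise:
2 ^ 13 = 15
15 ^ 11 = 4
4 ^ 4 = 0
The nim-sum is already 0, so every move leaves a nonzero nim-sum — there are no winning moves.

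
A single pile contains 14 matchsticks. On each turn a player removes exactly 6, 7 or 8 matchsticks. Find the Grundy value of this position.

0

Grundy values for subtraction set {6, 7, 8}:
k:     0  1  2  3  4  5  6  7  8  9 10 11 12 13 14
g(k):  0  0  0  0  0  0  1  1  1  1  1  1  2  2  0
So g(14) = 0.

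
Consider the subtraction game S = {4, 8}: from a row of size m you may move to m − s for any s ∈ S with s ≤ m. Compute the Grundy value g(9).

2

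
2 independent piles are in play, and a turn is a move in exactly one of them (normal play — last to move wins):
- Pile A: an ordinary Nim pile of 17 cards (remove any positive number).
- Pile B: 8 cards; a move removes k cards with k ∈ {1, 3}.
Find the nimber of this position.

17

Pile A is a plain Nim pile of size 17, so its Grundy value is 17.
Build the Grundy sequence for pile B with g(k) = mex{g(k−s) : s ∈ {1, 3}, s ≤ k}:
g(0) = mex{} = 0
g(1) = mex{0} = 1
g(2) = mex{1} = 0
g(3) = mex{0} = 1
g(4) = mex{1} = 0
g(5) = mex{0} = 1
g(6) = mex{1} = 0
g(7) = mex{0} = 1
g(8) = mex{1} = 0
So g(8) = 0.
The value of a disjunctive sum is the nim-sum of the parts.
Combined value = 17 XOR 0 = 17.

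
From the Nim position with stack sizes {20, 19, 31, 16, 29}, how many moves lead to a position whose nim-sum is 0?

5

Nim-sum: 20 ^ 19 ^ 31 ^ 16 ^ 29 = 21.
The overall nim-sum is X = 21. A stack of size p has a winning move iff p XOR X < p (reduce it to p XOR X).
  20: 20 XOR 21 = 1 < 20 — winning move (to 1).
  19: 19 XOR 21 = 6 < 19 — winning move (to 6).
  31: 31 XOR 21 = 10 < 31 — winning move (to 10).
  16: 16 XOR 21 = 5 < 16 — winning move (to 5).
  29: 29 XOR 21 = 8 < 29 — winning move (to 8).
That gives 5 winning moves.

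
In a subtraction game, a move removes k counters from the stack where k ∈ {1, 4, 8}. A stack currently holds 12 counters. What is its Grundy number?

0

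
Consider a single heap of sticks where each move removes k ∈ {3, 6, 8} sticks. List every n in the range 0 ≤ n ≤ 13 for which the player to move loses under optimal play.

0, 1, 2, 11, 12, 13

Compute g(0), g(1), … for moves {3, 6, 8}:
g(0) = mex{} = 0
g(1) = mex{} = 0
g(2) = mex{} = 0
g(3) = mex{0} = 1
g(4) = mex{0} = 1
g(5) = mex{0} = 1
g(6) = mex{0,1} = 2
g(7) = mex{0,1} = 2
g(8) = mex{0,1} = 2
g(9) = mex{0,1,2} = 3
g(10) = mex{0,1,2} = 3
g(11) = mex{1,2} = 0
g(12) = mex{1,2,3} = 0
g(13) = mex{1,2,3} = 0
The P-positions (g = 0) in 0..13 are 0, 1, 2, 11, 12, 13.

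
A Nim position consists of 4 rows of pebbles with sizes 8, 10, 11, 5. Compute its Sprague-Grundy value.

Compute the nim-sum pairwise:
8 XOR 10 = 2
2 XOR 11 = 9
9 XOR 5 = 12

12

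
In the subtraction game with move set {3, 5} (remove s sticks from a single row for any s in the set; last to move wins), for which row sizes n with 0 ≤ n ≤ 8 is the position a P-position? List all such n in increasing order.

Compute g(0), g(1), … for moves {3, 5}:
g(0) = mex{} = 0
g(1) = mex{} = 0
g(2) = mex{} = 0
g(3) = mex{0} = 1
g(4) = mex{0} = 1
g(5) = mex{0} = 1
g(6) = mex{0,1} = 2
g(7) = mex{0,1} = 2
g(8) = mex{1} = 0
The P-positions (g = 0) in 0..8 are 0, 1, 2, 8.

0, 1, 2, 8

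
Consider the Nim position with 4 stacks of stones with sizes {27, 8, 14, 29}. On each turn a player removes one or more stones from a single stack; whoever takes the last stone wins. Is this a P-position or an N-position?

Compute the nim-sum pairwise:
27 XOR 8 = 19
19 XOR 14 = 29
29 XOR 29 = 0
The nim-sum is 0, so this is a P-position: the player to move is in a losing position under optimal play.

P-position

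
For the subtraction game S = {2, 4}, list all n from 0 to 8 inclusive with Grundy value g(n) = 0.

0, 1, 6, 7

Grundy values for subtraction set {2, 4}:
g(0) = mex{} = 0
g(1) = mex{} = 0
g(2) = mex{0} = 1
g(3) = mex{0} = 1
g(4) = mex{0,1} = 2
g(5) = mex{0,1} = 2
g(6) = mex{1,2} = 0
g(7) = mex{1,2} = 0
g(8) = mex{0,2} = 1
The P-positions (g = 0) in 0..8 are 0, 1, 6, 7.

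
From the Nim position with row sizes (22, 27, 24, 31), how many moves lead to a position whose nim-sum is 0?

Write each in binary and XOR column by column:
  10110  (22)
  11011  (27)
  11000  (24)
  11111  (31)
  -----
  01010  (10)
The overall nim-sum is X = 10. A row of size p has a winning move iff p XOR X < p (reduce it to p XOR X).
  22: 22 XOR 10 = 28 ≥ 22 — no move.
  27: 27 XOR 10 = 17 < 27 — winning move (to 17).
  24: 24 XOR 10 = 18 < 24 — winning move (to 18).
  31: 31 XOR 10 = 21 < 31 — winning move (to 21).
That gives 3 winning moves.

3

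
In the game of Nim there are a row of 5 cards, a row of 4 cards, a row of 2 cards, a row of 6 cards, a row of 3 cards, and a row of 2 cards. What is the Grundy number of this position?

4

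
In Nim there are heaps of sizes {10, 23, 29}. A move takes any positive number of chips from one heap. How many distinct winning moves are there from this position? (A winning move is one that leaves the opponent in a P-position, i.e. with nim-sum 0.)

0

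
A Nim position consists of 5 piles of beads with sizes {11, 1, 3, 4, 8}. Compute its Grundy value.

Nim-sum: 11 ^ 1 ^ 3 ^ 4 ^ 8 = 5.

5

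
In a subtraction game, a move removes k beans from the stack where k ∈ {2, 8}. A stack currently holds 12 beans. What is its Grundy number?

Compute g(0), g(1), … for moves {2, 8}:
k:     0  1  2  3  4  5  6  7  8  9 10 11 12
g(k):  0  0  1  1  0  0  1  1  2  2  0  0  1
So g(12) = 1.

1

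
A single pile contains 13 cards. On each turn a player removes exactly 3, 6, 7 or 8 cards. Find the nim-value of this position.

0

Grundy values for subtraction set {3, 6, 7, 8}:
k:     0  1  2  3  4  5  6  7  8  9 10 11 12 13
g(k):  0  0  0  1  1  1  2  2  2  3  3  0  0  0
So g(13) = 0.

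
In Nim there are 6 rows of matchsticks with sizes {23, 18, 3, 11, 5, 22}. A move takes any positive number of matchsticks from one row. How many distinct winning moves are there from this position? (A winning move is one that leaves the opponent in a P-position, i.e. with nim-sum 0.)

3

Compute the nim-sum pairwise:
23 ⊕ 18 = 5
5 ⊕ 3 = 6
6 ⊕ 11 = 13
13 ⊕ 5 = 8
8 ⊕ 22 = 30
The overall nim-sum is X = 30. A row of size p has a winning move iff p XOR X < p (reduce it to p XOR X).
  23: 23 XOR 30 = 9 < 23 — winning move (to 9).
  18: 18 XOR 30 = 12 < 18 — winning move (to 12).
  3: 3 XOR 30 = 29 ≥ 3 — no move.
  11: 11 XOR 30 = 21 ≥ 11 — no move.
  5: 5 XOR 30 = 27 ≥ 5 — no move.
  22: 22 XOR 30 = 8 < 22 — winning move (to 8).
That gives 3 winning moves.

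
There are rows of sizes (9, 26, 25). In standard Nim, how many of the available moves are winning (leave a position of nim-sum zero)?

Compute the nim-sum pairwise:
9 ^ 26 = 19
19 ^ 25 = 10
The overall nim-sum is X = 10. A row of size p has a winning move iff p XOR X < p (reduce it to p XOR X).
  9: 9 XOR 10 = 3 < 9 — winning move (to 3).
  26: 26 XOR 10 = 16 < 26 — winning move (to 16).
  25: 25 XOR 10 = 19 < 25 — winning move (to 19).
That gives 3 winning moves.

3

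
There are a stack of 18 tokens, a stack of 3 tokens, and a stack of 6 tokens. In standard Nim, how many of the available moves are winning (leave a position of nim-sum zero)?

Compute the nim-sum pairwise:
18 ⊕ 3 = 17
17 ⊕ 6 = 23
The overall nim-sum is X = 23. A stack of size p has a winning move iff p XOR X < p (reduce it to p XOR X).
  18: 18 XOR 23 = 5 < 18 — winning move (to 5).
  3: 3 XOR 23 = 20 ≥ 3 — no move.
  6: 6 XOR 23 = 17 ≥ 6 — no move.
That gives 1 winning move.

1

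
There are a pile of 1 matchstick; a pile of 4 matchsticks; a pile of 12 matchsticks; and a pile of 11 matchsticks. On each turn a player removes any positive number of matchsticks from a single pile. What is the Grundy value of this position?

2

Compute the nim-sum pairwise:
1 XOR 4 = 5
5 XOR 12 = 9
9 XOR 11 = 2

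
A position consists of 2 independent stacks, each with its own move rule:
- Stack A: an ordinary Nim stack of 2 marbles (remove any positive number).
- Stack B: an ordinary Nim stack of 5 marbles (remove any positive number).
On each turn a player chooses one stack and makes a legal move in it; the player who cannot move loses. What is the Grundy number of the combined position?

7

Stack A is a plain Nim stack of size 2, so its Grundy value is 2.
Stack B is a plain Nim stack of size 5, so its Grundy value is 5.
The value of a disjunctive sum is the nim-sum of the parts.
Combined value = 2 ⊕ 5 = 7.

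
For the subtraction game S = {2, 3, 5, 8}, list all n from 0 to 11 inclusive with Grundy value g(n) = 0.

0, 1, 7, 11

Compute g(0), g(1), … for moves {2, 3, 5, 8}:
g(0) = mex{} = 0
g(1) = mex{} = 0
g(2) = mex{0} = 1
g(3) = mex{0} = 1
g(4) = mex{0,1} = 2
g(5) = mex{0,1} = 2
g(6) = mex{0,1,2} = 3
g(7) = mex{1,2} = 0
g(8) = mex{0,1,2,3} = 4
g(9) = mex{0,2,3} = 1
g(10) = mex{0,1,2,4} = 3
g(11) = mex{1,3,4} = 0
The P-positions (g = 0) in 0..11 are 0, 1, 7, 11.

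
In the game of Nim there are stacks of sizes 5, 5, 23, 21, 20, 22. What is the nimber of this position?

0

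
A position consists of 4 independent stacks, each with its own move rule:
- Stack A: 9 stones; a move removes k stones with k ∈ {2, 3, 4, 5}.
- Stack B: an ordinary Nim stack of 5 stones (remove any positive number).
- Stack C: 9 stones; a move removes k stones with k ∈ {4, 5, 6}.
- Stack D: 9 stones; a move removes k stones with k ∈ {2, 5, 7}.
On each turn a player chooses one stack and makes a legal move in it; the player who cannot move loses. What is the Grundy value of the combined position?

4

Build the Grundy sequence for stack A with g(k) = mex{g(k−s) : s ∈ {2, 3, 4, 5}, s ≤ k}:
g(0) = mex{} = 0
g(1) = mex{} = 0
g(2) = mex{0} = 1
g(3) = mex{0} = 1
g(4) = mex{0,1} = 2
g(5) = mex{0,1} = 2
g(6) = mex{0,1,2} = 3
g(7) = mex{1,2} = 0
g(8) = mex{1,2,3} = 0
g(9) = mex{0,2,3} = 1
So g(9) = 1.
Stack B is a plain Nim stack of size 5, so its Grundy value is 5.
Build the Grundy sequence for stack C with g(k) = mex{g(k−s) : s ∈ {4, 5, 6}, s ≤ k}:
g(0) = mex{} = 0
g(1) = mex{} = 0
g(2) = mex{} = 0
g(3) = mex{} = 0
g(4) = mex{0} = 1
g(5) = mex{0} = 1
g(6) = mex{0} = 1
g(7) = mex{0} = 1
g(8) = mex{0,1} = 2
g(9) = mex{0,1} = 2
So g(9) = 2.
Grundy values for stack D (subtraction set {2, 5, 7}):
k:     0  1  2  3  4  5  6  7  8  9
g(k):  0  0  1  1  0  2  1  3  2  2
So g(9) = 2.
By the Sprague-Grundy theorem, the Grundy value of a sum of independent games is the XOR of the component values.
Combined value = 1 XOR 5 XOR 2 XOR 2 = 4.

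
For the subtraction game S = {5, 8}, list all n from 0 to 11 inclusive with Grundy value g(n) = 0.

0, 1, 2, 3, 4

Build the Grundy sequence with g(k) = mex{g(k−s) : s ∈ {5, 8}, s ≤ k}:
g(0) = mex{} = 0
g(1) = mex{} = 0
g(2) = mex{} = 0
g(3) = mex{} = 0
g(4) = mex{} = 0
g(5) = mex{0} = 1
g(6) = mex{0} = 1
g(7) = mex{0} = 1
g(8) = mex{0} = 1
g(9) = mex{0} = 1
g(10) = mex{0,1} = 2
g(11) = mex{0,1} = 2
The P-positions (g = 0) in 0..11 are 0, 1, 2, 3, 4.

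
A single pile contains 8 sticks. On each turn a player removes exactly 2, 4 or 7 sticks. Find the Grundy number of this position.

Compute g(0), g(1), … for moves {2, 4, 7}:
g(0) = mex{} = 0
g(1) = mex{} = 0
g(2) = mex{0} = 1
g(3) = mex{0} = 1
g(4) = mex{0,1} = 2
g(5) = mex{0,1} = 2
g(6) = mex{1,2} = 0
g(7) = mex{0,1,2} = 3
g(8) = mex{0,2} = 1
So g(8) = 1.

1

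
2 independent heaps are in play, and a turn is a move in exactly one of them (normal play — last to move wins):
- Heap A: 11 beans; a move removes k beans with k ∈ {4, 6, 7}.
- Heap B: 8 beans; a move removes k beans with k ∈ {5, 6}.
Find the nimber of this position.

Grundy values for heap A (subtraction set {4, 6, 7}):
k:     0  1  2  3  4  5  6  7  8  9 10 11
g(k):  0  0  0  0  1  1  1  1  2  2  2  0
So g(11) = 0.
Build the Grundy sequence for heap B with g(k) = mex{g(k−s) : s ∈ {5, 6}, s ≤ k}:
k:     0  1  2  3  4  5  6  7  8
g(k):  0  0  0  0  0  1  1  1  1
So g(8) = 1.
By the Sprague-Grundy theorem, the Grundy value of a sum of independent games is the XOR of the component values.
Combined value = 0 XOR 1 = 1.

1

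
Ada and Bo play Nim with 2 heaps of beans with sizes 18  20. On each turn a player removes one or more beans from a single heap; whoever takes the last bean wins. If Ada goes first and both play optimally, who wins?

Ada wins

Nim-sum: 18 ⊕ 20 = 6.
The nim-sum is 6 ≠ 0, so this is an N-position: the player to move can win; Ada has a winning move.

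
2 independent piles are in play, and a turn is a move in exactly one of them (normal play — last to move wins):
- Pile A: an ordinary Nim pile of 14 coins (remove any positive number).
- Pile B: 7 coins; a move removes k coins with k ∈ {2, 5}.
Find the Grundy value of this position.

Pile A is a plain Nim pile of size 14, so its Grundy value is 14.
Build the Grundy sequence for pile B with g(k) = mex{g(k−s) : s ∈ {2, 5}, s ≤ k}:
g(0) = mex{} = 0
g(1) = mex{} = 0
g(2) = mex{0} = 1
g(3) = mex{0} = 1
g(4) = mex{1} = 0
g(5) = mex{0,1} = 2
g(6) = mex{0} = 1
g(7) = mex{1,2} = 0
So g(7) = 0.
The value of a disjunctive sum is the nim-sum of the parts.
Combined value = 14 XOR 0 = 14.

14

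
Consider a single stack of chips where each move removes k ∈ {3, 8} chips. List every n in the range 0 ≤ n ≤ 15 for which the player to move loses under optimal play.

0, 1, 2, 6, 7, 11, 12, 13

Grundy values for subtraction set {3, 8}:
k:     0  1  2  3  4  5  6  7  8  9 10 11 12 13 14 15
g(k):  0  0  0  1  1  1  0  0  2  1  1  0  0  0  1  1
The P-positions (g = 0) in 0..15 are 0, 1, 2, 6, 7, 11, 12, 13.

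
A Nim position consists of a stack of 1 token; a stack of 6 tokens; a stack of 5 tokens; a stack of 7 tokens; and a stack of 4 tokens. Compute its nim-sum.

Compute the nim-sum pairwise:
1 ^ 6 = 7
7 ^ 5 = 2
2 ^ 7 = 5
5 ^ 4 = 1

1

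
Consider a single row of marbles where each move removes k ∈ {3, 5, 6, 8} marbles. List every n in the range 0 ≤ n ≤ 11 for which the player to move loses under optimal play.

Compute g(0), g(1), … for moves {3, 5, 6, 8}:
g(0) = mex{} = 0
g(1) = mex{} = 0
g(2) = mex{} = 0
g(3) = mex{0} = 1
g(4) = mex{0} = 1
g(5) = mex{0} = 1
g(6) = mex{0,1} = 2
g(7) = mex{0,1} = 2
g(8) = mex{0,1} = 2
g(9) = mex{0,1,2} = 3
g(10) = mex{0,1,2} = 3
g(11) = mex{1,2} = 0
The P-positions (g = 0) in 0..11 are 0, 1, 2, 11.

0, 1, 2, 11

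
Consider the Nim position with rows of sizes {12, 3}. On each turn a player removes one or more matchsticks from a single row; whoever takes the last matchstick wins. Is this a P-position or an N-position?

N-position

Write each in binary and XOR column by column:
  1100  (12)
  0011  (3)
  ----
  1111  (15)
The nim-sum is 15 ≠ 0, so this is an N-position: the player to move can win.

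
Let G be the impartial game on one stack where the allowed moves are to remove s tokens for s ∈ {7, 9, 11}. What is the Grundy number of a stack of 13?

Grundy values for subtraction set {7, 9, 11}:
k:     0  1  2  3  4  5  6  7  8  9 10 11 12 13
g(k):  0  0  0  0  0  0  0  1  1  1  1  1  1  1
So g(13) = 1.

1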